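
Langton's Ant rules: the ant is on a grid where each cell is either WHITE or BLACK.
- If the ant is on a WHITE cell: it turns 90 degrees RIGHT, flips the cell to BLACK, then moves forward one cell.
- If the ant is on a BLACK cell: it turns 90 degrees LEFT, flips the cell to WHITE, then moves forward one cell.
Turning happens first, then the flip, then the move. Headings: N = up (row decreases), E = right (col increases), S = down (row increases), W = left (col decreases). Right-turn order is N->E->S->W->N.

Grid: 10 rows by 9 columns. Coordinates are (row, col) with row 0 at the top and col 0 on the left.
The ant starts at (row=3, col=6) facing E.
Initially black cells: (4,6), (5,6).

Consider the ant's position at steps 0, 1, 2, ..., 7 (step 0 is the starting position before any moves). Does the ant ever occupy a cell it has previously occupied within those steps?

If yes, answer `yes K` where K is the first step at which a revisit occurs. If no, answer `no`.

Answer: no

Derivation:
Step 1: on WHITE (3,6): turn R to S, flip to black, move to (4,6). |black|=3 — new cell
Step 2: on BLACK (4,6): turn L to E, flip to white, move to (4,7). |black|=2 — new cell
Step 3: on WHITE (4,7): turn R to S, flip to black, move to (5,7). |black|=3 — new cell
Step 4: on WHITE (5,7): turn R to W, flip to black, move to (5,6). |black|=4 — new cell
Step 5: on BLACK (5,6): turn L to S, flip to white, move to (6,6). |black|=3 — new cell
Step 6: on WHITE (6,6): turn R to W, flip to black, move to (6,5). |black|=4 — new cell
Step 7: on WHITE (6,5): turn R to N, flip to black, move to (5,5). |black|=5 — new cell
No revisit within 7 steps.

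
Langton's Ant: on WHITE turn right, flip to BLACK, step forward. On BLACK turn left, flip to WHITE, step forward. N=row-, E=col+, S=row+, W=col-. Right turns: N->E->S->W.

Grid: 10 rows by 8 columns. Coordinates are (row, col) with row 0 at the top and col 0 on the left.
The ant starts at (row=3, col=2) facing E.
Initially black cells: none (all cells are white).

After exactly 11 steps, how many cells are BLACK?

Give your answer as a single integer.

Answer: 7

Derivation:
Step 1: on WHITE (3,2): turn R to S, flip to black, move to (4,2). |black|=1
Step 2: on WHITE (4,2): turn R to W, flip to black, move to (4,1). |black|=2
Step 3: on WHITE (4,1): turn R to N, flip to black, move to (3,1). |black|=3
Step 4: on WHITE (3,1): turn R to E, flip to black, move to (3,2). |black|=4
Step 5: on BLACK (3,2): turn L to N, flip to white, move to (2,2). |black|=3
Step 6: on WHITE (2,2): turn R to E, flip to black, move to (2,3). |black|=4
Step 7: on WHITE (2,3): turn R to S, flip to black, move to (3,3). |black|=5
Step 8: on WHITE (3,3): turn R to W, flip to black, move to (3,2). |black|=6
Step 9: on WHITE (3,2): turn R to N, flip to black, move to (2,2). |black|=7
Step 10: on BLACK (2,2): turn L to W, flip to white, move to (2,1). |black|=6
Step 11: on WHITE (2,1): turn R to N, flip to black, move to (1,1). |black|=7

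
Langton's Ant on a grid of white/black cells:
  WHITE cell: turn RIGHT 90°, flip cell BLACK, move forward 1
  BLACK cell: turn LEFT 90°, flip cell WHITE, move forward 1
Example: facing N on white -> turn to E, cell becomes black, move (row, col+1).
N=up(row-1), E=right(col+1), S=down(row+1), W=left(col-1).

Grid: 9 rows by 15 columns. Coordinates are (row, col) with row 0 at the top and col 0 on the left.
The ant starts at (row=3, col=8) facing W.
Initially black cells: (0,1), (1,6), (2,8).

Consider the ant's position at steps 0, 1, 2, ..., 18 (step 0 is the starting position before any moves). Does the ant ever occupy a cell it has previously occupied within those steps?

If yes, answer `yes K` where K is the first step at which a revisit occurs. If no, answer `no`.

Step 1: on WHITE (3,8): turn R to N, flip to black, move to (2,8). |black|=4 — new cell
Step 2: on BLACK (2,8): turn L to W, flip to white, move to (2,7). |black|=3 — new cell
Step 3: on WHITE (2,7): turn R to N, flip to black, move to (1,7). |black|=4 — new cell
Step 4: on WHITE (1,7): turn R to E, flip to black, move to (1,8). |black|=5 — new cell
Step 5: on WHITE (1,8): turn R to S, flip to black, move to (2,8). |black|=6 — REVISIT

Answer: yes 5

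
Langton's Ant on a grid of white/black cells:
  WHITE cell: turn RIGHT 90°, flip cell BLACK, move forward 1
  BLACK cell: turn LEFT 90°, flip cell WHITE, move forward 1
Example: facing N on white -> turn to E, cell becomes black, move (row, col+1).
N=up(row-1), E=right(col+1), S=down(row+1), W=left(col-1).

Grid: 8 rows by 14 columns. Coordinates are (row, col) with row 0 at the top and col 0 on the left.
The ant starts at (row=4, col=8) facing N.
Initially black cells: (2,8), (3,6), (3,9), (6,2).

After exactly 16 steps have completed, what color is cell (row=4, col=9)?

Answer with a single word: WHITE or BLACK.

Answer: BLACK

Derivation:
Step 1: on WHITE (4,8): turn R to E, flip to black, move to (4,9). |black|=5
Step 2: on WHITE (4,9): turn R to S, flip to black, move to (5,9). |black|=6
Step 3: on WHITE (5,9): turn R to W, flip to black, move to (5,8). |black|=7
Step 4: on WHITE (5,8): turn R to N, flip to black, move to (4,8). |black|=8
Step 5: on BLACK (4,8): turn L to W, flip to white, move to (4,7). |black|=7
Step 6: on WHITE (4,7): turn R to N, flip to black, move to (3,7). |black|=8
Step 7: on WHITE (3,7): turn R to E, flip to black, move to (3,8). |black|=9
Step 8: on WHITE (3,8): turn R to S, flip to black, move to (4,8). |black|=10
Step 9: on WHITE (4,8): turn R to W, flip to black, move to (4,7). |black|=11
Step 10: on BLACK (4,7): turn L to S, flip to white, move to (5,7). |black|=10
Step 11: on WHITE (5,7): turn R to W, flip to black, move to (5,6). |black|=11
Step 12: on WHITE (5,6): turn R to N, flip to black, move to (4,6). |black|=12
Step 13: on WHITE (4,6): turn R to E, flip to black, move to (4,7). |black|=13
Step 14: on WHITE (4,7): turn R to S, flip to black, move to (5,7). |black|=14
Step 15: on BLACK (5,7): turn L to E, flip to white, move to (5,8). |black|=13
Step 16: on BLACK (5,8): turn L to N, flip to white, move to (4,8). |black|=12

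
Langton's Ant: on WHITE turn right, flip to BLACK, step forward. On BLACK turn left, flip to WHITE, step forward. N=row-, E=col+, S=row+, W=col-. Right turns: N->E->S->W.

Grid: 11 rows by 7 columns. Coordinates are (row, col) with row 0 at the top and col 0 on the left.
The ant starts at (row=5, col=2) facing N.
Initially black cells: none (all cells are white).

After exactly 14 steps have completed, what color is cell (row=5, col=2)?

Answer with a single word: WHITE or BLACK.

Answer: BLACK

Derivation:
Step 1: on WHITE (5,2): turn R to E, flip to black, move to (5,3). |black|=1
Step 2: on WHITE (5,3): turn R to S, flip to black, move to (6,3). |black|=2
Step 3: on WHITE (6,3): turn R to W, flip to black, move to (6,2). |black|=3
Step 4: on WHITE (6,2): turn R to N, flip to black, move to (5,2). |black|=4
Step 5: on BLACK (5,2): turn L to W, flip to white, move to (5,1). |black|=3
Step 6: on WHITE (5,1): turn R to N, flip to black, move to (4,1). |black|=4
Step 7: on WHITE (4,1): turn R to E, flip to black, move to (4,2). |black|=5
Step 8: on WHITE (4,2): turn R to S, flip to black, move to (5,2). |black|=6
Step 9: on WHITE (5,2): turn R to W, flip to black, move to (5,1). |black|=7
Step 10: on BLACK (5,1): turn L to S, flip to white, move to (6,1). |black|=6
Step 11: on WHITE (6,1): turn R to W, flip to black, move to (6,0). |black|=7
Step 12: on WHITE (6,0): turn R to N, flip to black, move to (5,0). |black|=8
Step 13: on WHITE (5,0): turn R to E, flip to black, move to (5,1). |black|=9
Step 14: on WHITE (5,1): turn R to S, flip to black, move to (6,1). |black|=10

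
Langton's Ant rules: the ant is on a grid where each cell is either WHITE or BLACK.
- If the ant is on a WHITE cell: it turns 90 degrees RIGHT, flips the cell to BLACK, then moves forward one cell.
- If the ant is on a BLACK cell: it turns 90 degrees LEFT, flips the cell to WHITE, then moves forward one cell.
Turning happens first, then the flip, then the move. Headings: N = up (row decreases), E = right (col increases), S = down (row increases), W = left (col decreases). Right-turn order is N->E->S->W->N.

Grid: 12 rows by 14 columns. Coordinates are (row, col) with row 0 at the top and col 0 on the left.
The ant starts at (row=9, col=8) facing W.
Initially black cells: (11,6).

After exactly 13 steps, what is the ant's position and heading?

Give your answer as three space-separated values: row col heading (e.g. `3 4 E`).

Answer: 10 8 N

Derivation:
Step 1: on WHITE (9,8): turn R to N, flip to black, move to (8,8). |black|=2
Step 2: on WHITE (8,8): turn R to E, flip to black, move to (8,9). |black|=3
Step 3: on WHITE (8,9): turn R to S, flip to black, move to (9,9). |black|=4
Step 4: on WHITE (9,9): turn R to W, flip to black, move to (9,8). |black|=5
Step 5: on BLACK (9,8): turn L to S, flip to white, move to (10,8). |black|=4
Step 6: on WHITE (10,8): turn R to W, flip to black, move to (10,7). |black|=5
Step 7: on WHITE (10,7): turn R to N, flip to black, move to (9,7). |black|=6
Step 8: on WHITE (9,7): turn R to E, flip to black, move to (9,8). |black|=7
Step 9: on WHITE (9,8): turn R to S, flip to black, move to (10,8). |black|=8
Step 10: on BLACK (10,8): turn L to E, flip to white, move to (10,9). |black|=7
Step 11: on WHITE (10,9): turn R to S, flip to black, move to (11,9). |black|=8
Step 12: on WHITE (11,9): turn R to W, flip to black, move to (11,8). |black|=9
Step 13: on WHITE (11,8): turn R to N, flip to black, move to (10,8). |black|=10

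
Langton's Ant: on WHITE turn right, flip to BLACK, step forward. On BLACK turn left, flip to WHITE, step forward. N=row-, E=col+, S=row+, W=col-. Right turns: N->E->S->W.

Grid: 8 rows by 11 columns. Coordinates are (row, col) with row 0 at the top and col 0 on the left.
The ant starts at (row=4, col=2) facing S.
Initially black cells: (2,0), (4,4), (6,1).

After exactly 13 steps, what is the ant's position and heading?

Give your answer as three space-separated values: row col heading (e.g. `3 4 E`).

Step 1: on WHITE (4,2): turn R to W, flip to black, move to (4,1). |black|=4
Step 2: on WHITE (4,1): turn R to N, flip to black, move to (3,1). |black|=5
Step 3: on WHITE (3,1): turn R to E, flip to black, move to (3,2). |black|=6
Step 4: on WHITE (3,2): turn R to S, flip to black, move to (4,2). |black|=7
Step 5: on BLACK (4,2): turn L to E, flip to white, move to (4,3). |black|=6
Step 6: on WHITE (4,3): turn R to S, flip to black, move to (5,3). |black|=7
Step 7: on WHITE (5,3): turn R to W, flip to black, move to (5,2). |black|=8
Step 8: on WHITE (5,2): turn R to N, flip to black, move to (4,2). |black|=9
Step 9: on WHITE (4,2): turn R to E, flip to black, move to (4,3). |black|=10
Step 10: on BLACK (4,3): turn L to N, flip to white, move to (3,3). |black|=9
Step 11: on WHITE (3,3): turn R to E, flip to black, move to (3,4). |black|=10
Step 12: on WHITE (3,4): turn R to S, flip to black, move to (4,4). |black|=11
Step 13: on BLACK (4,4): turn L to E, flip to white, move to (4,5). |black|=10

Answer: 4 5 E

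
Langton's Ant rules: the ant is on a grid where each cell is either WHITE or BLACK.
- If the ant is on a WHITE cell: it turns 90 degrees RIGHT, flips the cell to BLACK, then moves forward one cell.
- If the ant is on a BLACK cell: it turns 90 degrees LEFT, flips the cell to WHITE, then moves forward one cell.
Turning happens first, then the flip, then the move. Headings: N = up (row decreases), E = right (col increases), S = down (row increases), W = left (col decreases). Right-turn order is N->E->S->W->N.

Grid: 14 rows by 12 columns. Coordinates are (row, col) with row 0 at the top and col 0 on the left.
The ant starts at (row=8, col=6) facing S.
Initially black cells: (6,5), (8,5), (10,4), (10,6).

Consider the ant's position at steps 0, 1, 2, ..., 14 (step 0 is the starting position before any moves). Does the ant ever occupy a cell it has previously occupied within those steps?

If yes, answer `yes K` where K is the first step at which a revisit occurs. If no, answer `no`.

Answer: yes 5

Derivation:
Step 1: on WHITE (8,6): turn R to W, flip to black, move to (8,5). |black|=5 — new cell
Step 2: on BLACK (8,5): turn L to S, flip to white, move to (9,5). |black|=4 — new cell
Step 3: on WHITE (9,5): turn R to W, flip to black, move to (9,4). |black|=5 — new cell
Step 4: on WHITE (9,4): turn R to N, flip to black, move to (8,4). |black|=6 — new cell
Step 5: on WHITE (8,4): turn R to E, flip to black, move to (8,5). |black|=7 — REVISIT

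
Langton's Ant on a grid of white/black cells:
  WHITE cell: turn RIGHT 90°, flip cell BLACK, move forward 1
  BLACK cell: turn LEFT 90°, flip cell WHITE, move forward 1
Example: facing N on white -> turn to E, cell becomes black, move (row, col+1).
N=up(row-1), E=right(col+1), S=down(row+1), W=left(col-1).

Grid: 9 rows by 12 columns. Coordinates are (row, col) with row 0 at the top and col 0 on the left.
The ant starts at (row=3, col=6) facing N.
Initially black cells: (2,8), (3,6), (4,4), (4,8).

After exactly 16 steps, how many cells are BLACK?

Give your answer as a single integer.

Answer: 12

Derivation:
Step 1: on BLACK (3,6): turn L to W, flip to white, move to (3,5). |black|=3
Step 2: on WHITE (3,5): turn R to N, flip to black, move to (2,5). |black|=4
Step 3: on WHITE (2,5): turn R to E, flip to black, move to (2,6). |black|=5
Step 4: on WHITE (2,6): turn R to S, flip to black, move to (3,6). |black|=6
Step 5: on WHITE (3,6): turn R to W, flip to black, move to (3,5). |black|=7
Step 6: on BLACK (3,5): turn L to S, flip to white, move to (4,5). |black|=6
Step 7: on WHITE (4,5): turn R to W, flip to black, move to (4,4). |black|=7
Step 8: on BLACK (4,4): turn L to S, flip to white, move to (5,4). |black|=6
Step 9: on WHITE (5,4): turn R to W, flip to black, move to (5,3). |black|=7
Step 10: on WHITE (5,3): turn R to N, flip to black, move to (4,3). |black|=8
Step 11: on WHITE (4,3): turn R to E, flip to black, move to (4,4). |black|=9
Step 12: on WHITE (4,4): turn R to S, flip to black, move to (5,4). |black|=10
Step 13: on BLACK (5,4): turn L to E, flip to white, move to (5,5). |black|=9
Step 14: on WHITE (5,5): turn R to S, flip to black, move to (6,5). |black|=10
Step 15: on WHITE (6,5): turn R to W, flip to black, move to (6,4). |black|=11
Step 16: on WHITE (6,4): turn R to N, flip to black, move to (5,4). |black|=12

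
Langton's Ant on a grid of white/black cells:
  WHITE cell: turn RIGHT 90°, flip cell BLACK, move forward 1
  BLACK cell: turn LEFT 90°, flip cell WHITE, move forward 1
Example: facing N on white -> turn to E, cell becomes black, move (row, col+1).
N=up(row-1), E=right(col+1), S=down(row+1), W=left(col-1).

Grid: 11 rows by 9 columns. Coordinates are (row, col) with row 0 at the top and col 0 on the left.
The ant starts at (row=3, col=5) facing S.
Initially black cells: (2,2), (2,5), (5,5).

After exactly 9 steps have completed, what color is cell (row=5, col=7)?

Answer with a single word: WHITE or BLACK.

Answer: WHITE

Derivation:
Step 1: on WHITE (3,5): turn R to W, flip to black, move to (3,4). |black|=4
Step 2: on WHITE (3,4): turn R to N, flip to black, move to (2,4). |black|=5
Step 3: on WHITE (2,4): turn R to E, flip to black, move to (2,5). |black|=6
Step 4: on BLACK (2,5): turn L to N, flip to white, move to (1,5). |black|=5
Step 5: on WHITE (1,5): turn R to E, flip to black, move to (1,6). |black|=6
Step 6: on WHITE (1,6): turn R to S, flip to black, move to (2,6). |black|=7
Step 7: on WHITE (2,6): turn R to W, flip to black, move to (2,5). |black|=8
Step 8: on WHITE (2,5): turn R to N, flip to black, move to (1,5). |black|=9
Step 9: on BLACK (1,5): turn L to W, flip to white, move to (1,4). |black|=8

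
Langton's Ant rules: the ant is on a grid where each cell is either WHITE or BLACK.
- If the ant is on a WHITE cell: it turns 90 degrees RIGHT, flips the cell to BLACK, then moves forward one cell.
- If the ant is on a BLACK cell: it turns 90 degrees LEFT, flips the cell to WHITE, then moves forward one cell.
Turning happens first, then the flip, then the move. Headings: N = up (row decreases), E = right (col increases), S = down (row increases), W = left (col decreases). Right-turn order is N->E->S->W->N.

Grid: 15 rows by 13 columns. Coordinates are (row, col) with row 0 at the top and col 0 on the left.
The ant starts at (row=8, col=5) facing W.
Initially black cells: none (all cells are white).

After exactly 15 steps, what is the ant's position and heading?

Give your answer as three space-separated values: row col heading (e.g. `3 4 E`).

Answer: 8 6 N

Derivation:
Step 1: on WHITE (8,5): turn R to N, flip to black, move to (7,5). |black|=1
Step 2: on WHITE (7,5): turn R to E, flip to black, move to (7,6). |black|=2
Step 3: on WHITE (7,6): turn R to S, flip to black, move to (8,6). |black|=3
Step 4: on WHITE (8,6): turn R to W, flip to black, move to (8,5). |black|=4
Step 5: on BLACK (8,5): turn L to S, flip to white, move to (9,5). |black|=3
Step 6: on WHITE (9,5): turn R to W, flip to black, move to (9,4). |black|=4
Step 7: on WHITE (9,4): turn R to N, flip to black, move to (8,4). |black|=5
Step 8: on WHITE (8,4): turn R to E, flip to black, move to (8,5). |black|=6
Step 9: on WHITE (8,5): turn R to S, flip to black, move to (9,5). |black|=7
Step 10: on BLACK (9,5): turn L to E, flip to white, move to (9,6). |black|=6
Step 11: on WHITE (9,6): turn R to S, flip to black, move to (10,6). |black|=7
Step 12: on WHITE (10,6): turn R to W, flip to black, move to (10,5). |black|=8
Step 13: on WHITE (10,5): turn R to N, flip to black, move to (9,5). |black|=9
Step 14: on WHITE (9,5): turn R to E, flip to black, move to (9,6). |black|=10
Step 15: on BLACK (9,6): turn L to N, flip to white, move to (8,6). |black|=9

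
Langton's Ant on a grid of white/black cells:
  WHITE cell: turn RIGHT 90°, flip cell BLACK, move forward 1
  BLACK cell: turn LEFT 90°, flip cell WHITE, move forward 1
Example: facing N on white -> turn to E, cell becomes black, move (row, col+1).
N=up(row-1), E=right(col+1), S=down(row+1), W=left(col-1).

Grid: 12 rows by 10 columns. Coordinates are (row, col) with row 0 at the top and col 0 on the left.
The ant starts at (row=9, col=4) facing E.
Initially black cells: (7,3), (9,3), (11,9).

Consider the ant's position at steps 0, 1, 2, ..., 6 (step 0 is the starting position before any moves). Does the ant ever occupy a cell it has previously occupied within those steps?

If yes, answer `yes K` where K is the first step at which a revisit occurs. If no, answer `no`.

Step 1: on WHITE (9,4): turn R to S, flip to black, move to (10,4). |black|=4 — new cell
Step 2: on WHITE (10,4): turn R to W, flip to black, move to (10,3). |black|=5 — new cell
Step 3: on WHITE (10,3): turn R to N, flip to black, move to (9,3). |black|=6 — new cell
Step 4: on BLACK (9,3): turn L to W, flip to white, move to (9,2). |black|=5 — new cell
Step 5: on WHITE (9,2): turn R to N, flip to black, move to (8,2). |black|=6 — new cell
Step 6: on WHITE (8,2): turn R to E, flip to black, move to (8,3). |black|=7 — new cell
No revisit within 6 steps.

Answer: no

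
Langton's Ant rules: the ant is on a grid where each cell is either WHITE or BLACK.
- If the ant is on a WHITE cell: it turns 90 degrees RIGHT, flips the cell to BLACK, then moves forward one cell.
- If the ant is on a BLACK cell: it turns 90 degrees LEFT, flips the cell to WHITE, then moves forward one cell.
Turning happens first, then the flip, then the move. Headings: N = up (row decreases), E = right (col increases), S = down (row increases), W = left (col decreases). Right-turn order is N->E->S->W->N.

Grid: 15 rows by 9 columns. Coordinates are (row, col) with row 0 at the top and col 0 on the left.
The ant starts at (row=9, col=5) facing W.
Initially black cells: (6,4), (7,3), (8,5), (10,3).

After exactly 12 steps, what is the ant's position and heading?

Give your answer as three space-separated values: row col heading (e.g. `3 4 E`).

Step 1: on WHITE (9,5): turn R to N, flip to black, move to (8,5). |black|=5
Step 2: on BLACK (8,5): turn L to W, flip to white, move to (8,4). |black|=4
Step 3: on WHITE (8,4): turn R to N, flip to black, move to (7,4). |black|=5
Step 4: on WHITE (7,4): turn R to E, flip to black, move to (7,5). |black|=6
Step 5: on WHITE (7,5): turn R to S, flip to black, move to (8,5). |black|=7
Step 6: on WHITE (8,5): turn R to W, flip to black, move to (8,4). |black|=8
Step 7: on BLACK (8,4): turn L to S, flip to white, move to (9,4). |black|=7
Step 8: on WHITE (9,4): turn R to W, flip to black, move to (9,3). |black|=8
Step 9: on WHITE (9,3): turn R to N, flip to black, move to (8,3). |black|=9
Step 10: on WHITE (8,3): turn R to E, flip to black, move to (8,4). |black|=10
Step 11: on WHITE (8,4): turn R to S, flip to black, move to (9,4). |black|=11
Step 12: on BLACK (9,4): turn L to E, flip to white, move to (9,5). |black|=10

Answer: 9 5 E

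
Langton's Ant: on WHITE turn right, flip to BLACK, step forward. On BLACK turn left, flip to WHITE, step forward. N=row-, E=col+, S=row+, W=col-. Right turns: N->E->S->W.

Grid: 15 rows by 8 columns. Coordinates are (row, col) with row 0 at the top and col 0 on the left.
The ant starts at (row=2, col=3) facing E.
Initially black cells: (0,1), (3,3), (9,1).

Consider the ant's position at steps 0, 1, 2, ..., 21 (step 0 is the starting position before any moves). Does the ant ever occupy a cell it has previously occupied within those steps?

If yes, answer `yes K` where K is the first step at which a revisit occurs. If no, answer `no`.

Step 1: on WHITE (2,3): turn R to S, flip to black, move to (3,3). |black|=4 — new cell
Step 2: on BLACK (3,3): turn L to E, flip to white, move to (3,4). |black|=3 — new cell
Step 3: on WHITE (3,4): turn R to S, flip to black, move to (4,4). |black|=4 — new cell
Step 4: on WHITE (4,4): turn R to W, flip to black, move to (4,3). |black|=5 — new cell
Step 5: on WHITE (4,3): turn R to N, flip to black, move to (3,3). |black|=6 — REVISIT

Answer: yes 5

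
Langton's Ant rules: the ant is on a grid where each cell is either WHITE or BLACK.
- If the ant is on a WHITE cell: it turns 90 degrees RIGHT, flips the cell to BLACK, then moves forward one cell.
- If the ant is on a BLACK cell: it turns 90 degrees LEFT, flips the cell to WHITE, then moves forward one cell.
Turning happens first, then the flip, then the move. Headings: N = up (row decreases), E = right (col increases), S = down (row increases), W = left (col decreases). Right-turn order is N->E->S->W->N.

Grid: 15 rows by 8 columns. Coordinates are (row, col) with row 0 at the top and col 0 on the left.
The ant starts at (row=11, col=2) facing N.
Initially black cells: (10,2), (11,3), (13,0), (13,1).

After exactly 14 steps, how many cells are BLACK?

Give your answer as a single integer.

Answer: 6

Derivation:
Step 1: on WHITE (11,2): turn R to E, flip to black, move to (11,3). |black|=5
Step 2: on BLACK (11,3): turn L to N, flip to white, move to (10,3). |black|=4
Step 3: on WHITE (10,3): turn R to E, flip to black, move to (10,4). |black|=5
Step 4: on WHITE (10,4): turn R to S, flip to black, move to (11,4). |black|=6
Step 5: on WHITE (11,4): turn R to W, flip to black, move to (11,3). |black|=7
Step 6: on WHITE (11,3): turn R to N, flip to black, move to (10,3). |black|=8
Step 7: on BLACK (10,3): turn L to W, flip to white, move to (10,2). |black|=7
Step 8: on BLACK (10,2): turn L to S, flip to white, move to (11,2). |black|=6
Step 9: on BLACK (11,2): turn L to E, flip to white, move to (11,3). |black|=5
Step 10: on BLACK (11,3): turn L to N, flip to white, move to (10,3). |black|=4
Step 11: on WHITE (10,3): turn R to E, flip to black, move to (10,4). |black|=5
Step 12: on BLACK (10,4): turn L to N, flip to white, move to (9,4). |black|=4
Step 13: on WHITE (9,4): turn R to E, flip to black, move to (9,5). |black|=5
Step 14: on WHITE (9,5): turn R to S, flip to black, move to (10,5). |black|=6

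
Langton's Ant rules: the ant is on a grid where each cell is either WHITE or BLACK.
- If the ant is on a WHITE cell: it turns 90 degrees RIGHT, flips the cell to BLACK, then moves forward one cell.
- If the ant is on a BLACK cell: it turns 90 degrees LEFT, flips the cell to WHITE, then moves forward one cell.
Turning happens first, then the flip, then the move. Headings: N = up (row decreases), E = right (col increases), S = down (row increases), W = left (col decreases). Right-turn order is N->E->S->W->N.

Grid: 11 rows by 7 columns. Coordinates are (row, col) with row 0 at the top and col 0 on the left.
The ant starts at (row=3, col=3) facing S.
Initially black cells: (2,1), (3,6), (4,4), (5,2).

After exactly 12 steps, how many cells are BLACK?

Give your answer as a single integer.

Answer: 10

Derivation:
Step 1: on WHITE (3,3): turn R to W, flip to black, move to (3,2). |black|=5
Step 2: on WHITE (3,2): turn R to N, flip to black, move to (2,2). |black|=6
Step 3: on WHITE (2,2): turn R to E, flip to black, move to (2,3). |black|=7
Step 4: on WHITE (2,3): turn R to S, flip to black, move to (3,3). |black|=8
Step 5: on BLACK (3,3): turn L to E, flip to white, move to (3,4). |black|=7
Step 6: on WHITE (3,4): turn R to S, flip to black, move to (4,4). |black|=8
Step 7: on BLACK (4,4): turn L to E, flip to white, move to (4,5). |black|=7
Step 8: on WHITE (4,5): turn R to S, flip to black, move to (5,5). |black|=8
Step 9: on WHITE (5,5): turn R to W, flip to black, move to (5,4). |black|=9
Step 10: on WHITE (5,4): turn R to N, flip to black, move to (4,4). |black|=10
Step 11: on WHITE (4,4): turn R to E, flip to black, move to (4,5). |black|=11
Step 12: on BLACK (4,5): turn L to N, flip to white, move to (3,5). |black|=10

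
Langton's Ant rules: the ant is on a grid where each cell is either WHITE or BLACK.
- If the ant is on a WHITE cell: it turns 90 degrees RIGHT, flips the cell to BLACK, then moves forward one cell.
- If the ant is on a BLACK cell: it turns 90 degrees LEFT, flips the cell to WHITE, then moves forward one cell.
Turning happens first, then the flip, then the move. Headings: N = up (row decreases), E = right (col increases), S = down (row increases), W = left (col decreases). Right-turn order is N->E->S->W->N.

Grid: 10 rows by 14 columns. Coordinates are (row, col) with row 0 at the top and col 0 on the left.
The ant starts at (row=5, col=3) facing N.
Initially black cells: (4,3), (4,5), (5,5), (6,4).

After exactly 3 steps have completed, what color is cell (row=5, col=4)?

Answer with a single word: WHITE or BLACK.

Step 1: on WHITE (5,3): turn R to E, flip to black, move to (5,4). |black|=5
Step 2: on WHITE (5,4): turn R to S, flip to black, move to (6,4). |black|=6
Step 3: on BLACK (6,4): turn L to E, flip to white, move to (6,5). |black|=5

Answer: BLACK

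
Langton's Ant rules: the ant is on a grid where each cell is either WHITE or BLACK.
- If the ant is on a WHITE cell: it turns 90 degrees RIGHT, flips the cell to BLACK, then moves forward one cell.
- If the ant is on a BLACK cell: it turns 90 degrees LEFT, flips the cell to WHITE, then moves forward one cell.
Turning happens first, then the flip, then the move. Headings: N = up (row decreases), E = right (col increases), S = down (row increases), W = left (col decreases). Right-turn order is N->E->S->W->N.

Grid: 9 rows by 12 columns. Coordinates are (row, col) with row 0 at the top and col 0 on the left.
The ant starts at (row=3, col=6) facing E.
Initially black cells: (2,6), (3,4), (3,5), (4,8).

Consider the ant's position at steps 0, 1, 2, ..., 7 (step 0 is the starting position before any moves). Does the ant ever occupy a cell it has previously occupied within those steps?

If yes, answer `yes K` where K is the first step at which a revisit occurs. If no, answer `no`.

Step 1: on WHITE (3,6): turn R to S, flip to black, move to (4,6). |black|=5 — new cell
Step 2: on WHITE (4,6): turn R to W, flip to black, move to (4,5). |black|=6 — new cell
Step 3: on WHITE (4,5): turn R to N, flip to black, move to (3,5). |black|=7 — new cell
Step 4: on BLACK (3,5): turn L to W, flip to white, move to (3,4). |black|=6 — new cell
Step 5: on BLACK (3,4): turn L to S, flip to white, move to (4,4). |black|=5 — new cell
Step 6: on WHITE (4,4): turn R to W, flip to black, move to (4,3). |black|=6 — new cell
Step 7: on WHITE (4,3): turn R to N, flip to black, move to (3,3). |black|=7 — new cell
No revisit within 7 steps.

Answer: no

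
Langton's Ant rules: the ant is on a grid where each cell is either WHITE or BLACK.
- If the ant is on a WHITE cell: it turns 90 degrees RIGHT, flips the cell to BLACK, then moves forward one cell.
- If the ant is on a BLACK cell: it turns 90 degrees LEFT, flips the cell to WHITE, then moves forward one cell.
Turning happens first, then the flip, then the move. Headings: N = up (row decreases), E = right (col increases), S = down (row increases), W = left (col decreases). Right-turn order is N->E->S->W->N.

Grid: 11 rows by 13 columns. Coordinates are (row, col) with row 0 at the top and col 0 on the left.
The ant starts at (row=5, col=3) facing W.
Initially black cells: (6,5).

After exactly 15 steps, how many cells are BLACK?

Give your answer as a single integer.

Step 1: on WHITE (5,3): turn R to N, flip to black, move to (4,3). |black|=2
Step 2: on WHITE (4,3): turn R to E, flip to black, move to (4,4). |black|=3
Step 3: on WHITE (4,4): turn R to S, flip to black, move to (5,4). |black|=4
Step 4: on WHITE (5,4): turn R to W, flip to black, move to (5,3). |black|=5
Step 5: on BLACK (5,3): turn L to S, flip to white, move to (6,3). |black|=4
Step 6: on WHITE (6,3): turn R to W, flip to black, move to (6,2). |black|=5
Step 7: on WHITE (6,2): turn R to N, flip to black, move to (5,2). |black|=6
Step 8: on WHITE (5,2): turn R to E, flip to black, move to (5,3). |black|=7
Step 9: on WHITE (5,3): turn R to S, flip to black, move to (6,3). |black|=8
Step 10: on BLACK (6,3): turn L to E, flip to white, move to (6,4). |black|=7
Step 11: on WHITE (6,4): turn R to S, flip to black, move to (7,4). |black|=8
Step 12: on WHITE (7,4): turn R to W, flip to black, move to (7,3). |black|=9
Step 13: on WHITE (7,3): turn R to N, flip to black, move to (6,3). |black|=10
Step 14: on WHITE (6,3): turn R to E, flip to black, move to (6,4). |black|=11
Step 15: on BLACK (6,4): turn L to N, flip to white, move to (5,4). |black|=10

Answer: 10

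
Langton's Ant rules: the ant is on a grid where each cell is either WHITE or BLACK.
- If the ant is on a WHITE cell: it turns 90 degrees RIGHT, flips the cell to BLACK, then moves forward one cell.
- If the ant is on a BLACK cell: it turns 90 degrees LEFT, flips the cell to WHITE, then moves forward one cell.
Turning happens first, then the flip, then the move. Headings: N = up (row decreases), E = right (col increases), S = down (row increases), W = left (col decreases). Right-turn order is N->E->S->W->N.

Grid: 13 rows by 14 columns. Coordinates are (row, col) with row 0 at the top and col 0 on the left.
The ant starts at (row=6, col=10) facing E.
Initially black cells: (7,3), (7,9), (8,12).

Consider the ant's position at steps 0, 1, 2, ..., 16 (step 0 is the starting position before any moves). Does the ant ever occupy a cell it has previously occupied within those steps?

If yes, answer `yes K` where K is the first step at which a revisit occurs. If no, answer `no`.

Answer: yes 6

Derivation:
Step 1: on WHITE (6,10): turn R to S, flip to black, move to (7,10). |black|=4 — new cell
Step 2: on WHITE (7,10): turn R to W, flip to black, move to (7,9). |black|=5 — new cell
Step 3: on BLACK (7,9): turn L to S, flip to white, move to (8,9). |black|=4 — new cell
Step 4: on WHITE (8,9): turn R to W, flip to black, move to (8,8). |black|=5 — new cell
Step 5: on WHITE (8,8): turn R to N, flip to black, move to (7,8). |black|=6 — new cell
Step 6: on WHITE (7,8): turn R to E, flip to black, move to (7,9). |black|=7 — REVISIT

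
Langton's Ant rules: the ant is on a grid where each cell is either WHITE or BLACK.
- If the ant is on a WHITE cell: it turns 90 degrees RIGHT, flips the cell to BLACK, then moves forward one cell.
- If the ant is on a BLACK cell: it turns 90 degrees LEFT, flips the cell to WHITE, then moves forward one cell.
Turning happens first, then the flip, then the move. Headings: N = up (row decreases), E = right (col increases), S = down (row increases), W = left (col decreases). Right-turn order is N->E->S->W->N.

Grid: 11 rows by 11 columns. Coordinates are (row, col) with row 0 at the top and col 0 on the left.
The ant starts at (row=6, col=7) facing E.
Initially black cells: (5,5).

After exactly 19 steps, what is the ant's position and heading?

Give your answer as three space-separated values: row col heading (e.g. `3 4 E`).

Answer: 4 6 N

Derivation:
Step 1: on WHITE (6,7): turn R to S, flip to black, move to (7,7). |black|=2
Step 2: on WHITE (7,7): turn R to W, flip to black, move to (7,6). |black|=3
Step 3: on WHITE (7,6): turn R to N, flip to black, move to (6,6). |black|=4
Step 4: on WHITE (6,6): turn R to E, flip to black, move to (6,7). |black|=5
Step 5: on BLACK (6,7): turn L to N, flip to white, move to (5,7). |black|=4
Step 6: on WHITE (5,7): turn R to E, flip to black, move to (5,8). |black|=5
Step 7: on WHITE (5,8): turn R to S, flip to black, move to (6,8). |black|=6
Step 8: on WHITE (6,8): turn R to W, flip to black, move to (6,7). |black|=7
Step 9: on WHITE (6,7): turn R to N, flip to black, move to (5,7). |black|=8
Step 10: on BLACK (5,7): turn L to W, flip to white, move to (5,6). |black|=7
Step 11: on WHITE (5,6): turn R to N, flip to black, move to (4,6). |black|=8
Step 12: on WHITE (4,6): turn R to E, flip to black, move to (4,7). |black|=9
Step 13: on WHITE (4,7): turn R to S, flip to black, move to (5,7). |black|=10
Step 14: on WHITE (5,7): turn R to W, flip to black, move to (5,6). |black|=11
Step 15: on BLACK (5,6): turn L to S, flip to white, move to (6,6). |black|=10
Step 16: on BLACK (6,6): turn L to E, flip to white, move to (6,7). |black|=9
Step 17: on BLACK (6,7): turn L to N, flip to white, move to (5,7). |black|=8
Step 18: on BLACK (5,7): turn L to W, flip to white, move to (5,6). |black|=7
Step 19: on WHITE (5,6): turn R to N, flip to black, move to (4,6). |black|=8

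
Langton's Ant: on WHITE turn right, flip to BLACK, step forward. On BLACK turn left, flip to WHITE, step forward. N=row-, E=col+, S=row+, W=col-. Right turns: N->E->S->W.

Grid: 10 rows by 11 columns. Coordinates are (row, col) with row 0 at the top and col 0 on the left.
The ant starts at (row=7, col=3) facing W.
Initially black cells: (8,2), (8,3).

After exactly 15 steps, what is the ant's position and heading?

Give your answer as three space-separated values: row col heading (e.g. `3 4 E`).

Step 1: on WHITE (7,3): turn R to N, flip to black, move to (6,3). |black|=3
Step 2: on WHITE (6,3): turn R to E, flip to black, move to (6,4). |black|=4
Step 3: on WHITE (6,4): turn R to S, flip to black, move to (7,4). |black|=5
Step 4: on WHITE (7,4): turn R to W, flip to black, move to (7,3). |black|=6
Step 5: on BLACK (7,3): turn L to S, flip to white, move to (8,3). |black|=5
Step 6: on BLACK (8,3): turn L to E, flip to white, move to (8,4). |black|=4
Step 7: on WHITE (8,4): turn R to S, flip to black, move to (9,4). |black|=5
Step 8: on WHITE (9,4): turn R to W, flip to black, move to (9,3). |black|=6
Step 9: on WHITE (9,3): turn R to N, flip to black, move to (8,3). |black|=7
Step 10: on WHITE (8,3): turn R to E, flip to black, move to (8,4). |black|=8
Step 11: on BLACK (8,4): turn L to N, flip to white, move to (7,4). |black|=7
Step 12: on BLACK (7,4): turn L to W, flip to white, move to (7,3). |black|=6
Step 13: on WHITE (7,3): turn R to N, flip to black, move to (6,3). |black|=7
Step 14: on BLACK (6,3): turn L to W, flip to white, move to (6,2). |black|=6
Step 15: on WHITE (6,2): turn R to N, flip to black, move to (5,2). |black|=7

Answer: 5 2 N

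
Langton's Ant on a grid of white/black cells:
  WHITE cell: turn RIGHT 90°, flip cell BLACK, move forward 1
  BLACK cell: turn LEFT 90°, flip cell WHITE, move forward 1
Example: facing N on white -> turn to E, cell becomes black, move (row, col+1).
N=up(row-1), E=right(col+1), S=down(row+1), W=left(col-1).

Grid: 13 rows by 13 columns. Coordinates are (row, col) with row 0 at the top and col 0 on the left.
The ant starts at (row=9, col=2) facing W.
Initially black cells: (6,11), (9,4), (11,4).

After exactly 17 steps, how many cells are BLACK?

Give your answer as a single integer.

Answer: 10

Derivation:
Step 1: on WHITE (9,2): turn R to N, flip to black, move to (8,2). |black|=4
Step 2: on WHITE (8,2): turn R to E, flip to black, move to (8,3). |black|=5
Step 3: on WHITE (8,3): turn R to S, flip to black, move to (9,3). |black|=6
Step 4: on WHITE (9,3): turn R to W, flip to black, move to (9,2). |black|=7
Step 5: on BLACK (9,2): turn L to S, flip to white, move to (10,2). |black|=6
Step 6: on WHITE (10,2): turn R to W, flip to black, move to (10,1). |black|=7
Step 7: on WHITE (10,1): turn R to N, flip to black, move to (9,1). |black|=8
Step 8: on WHITE (9,1): turn R to E, flip to black, move to (9,2). |black|=9
Step 9: on WHITE (9,2): turn R to S, flip to black, move to (10,2). |black|=10
Step 10: on BLACK (10,2): turn L to E, flip to white, move to (10,3). |black|=9
Step 11: on WHITE (10,3): turn R to S, flip to black, move to (11,3). |black|=10
Step 12: on WHITE (11,3): turn R to W, flip to black, move to (11,2). |black|=11
Step 13: on WHITE (11,2): turn R to N, flip to black, move to (10,2). |black|=12
Step 14: on WHITE (10,2): turn R to E, flip to black, move to (10,3). |black|=13
Step 15: on BLACK (10,3): turn L to N, flip to white, move to (9,3). |black|=12
Step 16: on BLACK (9,3): turn L to W, flip to white, move to (9,2). |black|=11
Step 17: on BLACK (9,2): turn L to S, flip to white, move to (10,2). |black|=10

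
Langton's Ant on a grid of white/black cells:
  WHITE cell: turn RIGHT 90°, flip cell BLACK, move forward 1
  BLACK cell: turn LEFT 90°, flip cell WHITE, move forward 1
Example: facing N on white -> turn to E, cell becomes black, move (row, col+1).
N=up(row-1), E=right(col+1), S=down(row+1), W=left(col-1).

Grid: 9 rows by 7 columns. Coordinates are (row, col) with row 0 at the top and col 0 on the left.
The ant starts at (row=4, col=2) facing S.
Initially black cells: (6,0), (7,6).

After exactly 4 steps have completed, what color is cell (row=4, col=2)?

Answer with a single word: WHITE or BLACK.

Answer: BLACK

Derivation:
Step 1: on WHITE (4,2): turn R to W, flip to black, move to (4,1). |black|=3
Step 2: on WHITE (4,1): turn R to N, flip to black, move to (3,1). |black|=4
Step 3: on WHITE (3,1): turn R to E, flip to black, move to (3,2). |black|=5
Step 4: on WHITE (3,2): turn R to S, flip to black, move to (4,2). |black|=6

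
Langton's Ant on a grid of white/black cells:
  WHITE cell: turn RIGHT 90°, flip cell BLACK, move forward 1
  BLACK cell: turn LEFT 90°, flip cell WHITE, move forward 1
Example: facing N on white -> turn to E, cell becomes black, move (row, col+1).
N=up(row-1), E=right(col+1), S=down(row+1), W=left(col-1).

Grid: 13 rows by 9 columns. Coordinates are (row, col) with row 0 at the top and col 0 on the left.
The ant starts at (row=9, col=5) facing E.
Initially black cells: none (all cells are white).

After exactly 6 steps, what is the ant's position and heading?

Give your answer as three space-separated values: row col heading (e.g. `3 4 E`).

Answer: 8 6 E

Derivation:
Step 1: on WHITE (9,5): turn R to S, flip to black, move to (10,5). |black|=1
Step 2: on WHITE (10,5): turn R to W, flip to black, move to (10,4). |black|=2
Step 3: on WHITE (10,4): turn R to N, flip to black, move to (9,4). |black|=3
Step 4: on WHITE (9,4): turn R to E, flip to black, move to (9,5). |black|=4
Step 5: on BLACK (9,5): turn L to N, flip to white, move to (8,5). |black|=3
Step 6: on WHITE (8,5): turn R to E, flip to black, move to (8,6). |black|=4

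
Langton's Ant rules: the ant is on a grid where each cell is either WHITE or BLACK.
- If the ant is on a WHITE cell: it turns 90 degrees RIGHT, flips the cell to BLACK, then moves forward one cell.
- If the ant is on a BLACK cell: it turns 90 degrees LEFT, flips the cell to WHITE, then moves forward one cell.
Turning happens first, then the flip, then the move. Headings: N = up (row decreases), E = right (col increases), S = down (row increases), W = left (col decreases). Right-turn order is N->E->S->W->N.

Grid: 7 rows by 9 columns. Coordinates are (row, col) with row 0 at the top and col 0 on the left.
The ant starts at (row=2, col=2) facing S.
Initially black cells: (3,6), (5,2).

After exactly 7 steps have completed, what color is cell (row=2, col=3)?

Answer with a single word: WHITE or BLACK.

Step 1: on WHITE (2,2): turn R to W, flip to black, move to (2,1). |black|=3
Step 2: on WHITE (2,1): turn R to N, flip to black, move to (1,1). |black|=4
Step 3: on WHITE (1,1): turn R to E, flip to black, move to (1,2). |black|=5
Step 4: on WHITE (1,2): turn R to S, flip to black, move to (2,2). |black|=6
Step 5: on BLACK (2,2): turn L to E, flip to white, move to (2,3). |black|=5
Step 6: on WHITE (2,3): turn R to S, flip to black, move to (3,3). |black|=6
Step 7: on WHITE (3,3): turn R to W, flip to black, move to (3,2). |black|=7

Answer: BLACK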